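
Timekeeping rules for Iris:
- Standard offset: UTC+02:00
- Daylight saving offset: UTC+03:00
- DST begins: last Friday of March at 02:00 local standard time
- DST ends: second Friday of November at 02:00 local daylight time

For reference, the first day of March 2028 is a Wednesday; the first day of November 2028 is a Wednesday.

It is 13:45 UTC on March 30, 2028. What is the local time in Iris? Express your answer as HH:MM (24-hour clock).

1 March 2028 is a Wednesday, so Fridays fall on 3, 10, 17, 24, 31; the last is March 31.
1 November 2028 is a Wednesday, so the first Friday is November 3 and the second is November 10.
At the standard offset (UTC+02:00), 13:45 UTC + 2h = 15:45 Iris standard time.
The standard-time date in Iris, March 30, 2028, is outside the daylight-saving period (31 March – 10 November), so Iris is on standard time, UTC+02:00.
13:45 UTC + 2h = 15:45 local.

15:45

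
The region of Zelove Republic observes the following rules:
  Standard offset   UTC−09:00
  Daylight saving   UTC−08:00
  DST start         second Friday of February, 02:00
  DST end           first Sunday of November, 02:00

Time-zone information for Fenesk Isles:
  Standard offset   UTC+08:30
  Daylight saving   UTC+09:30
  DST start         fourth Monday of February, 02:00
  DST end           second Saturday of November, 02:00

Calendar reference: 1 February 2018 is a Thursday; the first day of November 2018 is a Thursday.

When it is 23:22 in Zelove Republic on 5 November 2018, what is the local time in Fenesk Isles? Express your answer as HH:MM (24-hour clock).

17:52

1 February 2018 is a Thursday, so the first Friday is February 2 and the second is February 9.
1 November 2018 is a Thursday, so the first Sunday is November 4.
5 November 2018 is outside the daylight-saving period (9 February – 4 November), so Zelove Republic is on standard time, UTC−09:00.
23:22 Zelove Republic + 9h = 08:22 UTC (rolling into the next day, 6 November 2018).
1 February 2018 is a Thursday, so the first Monday is February 5 and the fourth is February 26.
1 November 2018 is a Thursday, so the first Saturday is November 3 and the second is November 10.
At the standard offset (UTC+08:30), 08:22 UTC + 8h30m = 16:52 Fenesk Isles standard time.
The standard-time date in Fenesk Isles, 6 November 2018, falls between 26 February and 10 November, so daylight saving is in effect and Fenesk Isles is at UTC+09:30.
08:22 UTC + 9h30m = 17:52 Fenesk Isles.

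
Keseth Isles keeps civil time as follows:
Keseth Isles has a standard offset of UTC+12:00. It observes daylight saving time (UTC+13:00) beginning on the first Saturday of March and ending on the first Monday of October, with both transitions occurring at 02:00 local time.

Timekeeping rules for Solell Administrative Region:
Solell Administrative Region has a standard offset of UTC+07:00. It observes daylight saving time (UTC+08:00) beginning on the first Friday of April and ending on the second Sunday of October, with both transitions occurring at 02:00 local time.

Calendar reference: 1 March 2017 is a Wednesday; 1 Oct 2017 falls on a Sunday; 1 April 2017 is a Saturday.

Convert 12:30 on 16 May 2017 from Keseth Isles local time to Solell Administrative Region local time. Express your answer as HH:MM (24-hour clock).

1 March 2017 is a Wednesday, so the first Saturday is March 4.
1 October 2017 is a Sunday, so the first Monday is October 2.
Daylight saving runs 4 March – 2 October; 16 May 2017 is inside that window, so Keseth Isles is at UTC+13:00.
12:30 Keseth Isles − 13h = 23:30 UTC (rolling into the previous day, 15 May 2017).
1 April 2017 is a Saturday, so the first Friday is April 7.
1 October 2017 is a Sunday, so the first Sunday is October 1 and the second is October 8.
At the standard offset (UTC+07:00), 23:30 UTC + 7h = 06:30 Solell Administrative Region standard time (rolling into the next day, 16 May 2017).
The standard-time date in Solell Administrative Region, 16 May 2017, lies within the daylight-saving period (7 April – 8 October), so Solell Administrative Region is on daylight time, UTC+08:00.
23:30 UTC + 8h = 07:30 Solell Administrative Region (rolling into the next day, 16 May 2017).

07:30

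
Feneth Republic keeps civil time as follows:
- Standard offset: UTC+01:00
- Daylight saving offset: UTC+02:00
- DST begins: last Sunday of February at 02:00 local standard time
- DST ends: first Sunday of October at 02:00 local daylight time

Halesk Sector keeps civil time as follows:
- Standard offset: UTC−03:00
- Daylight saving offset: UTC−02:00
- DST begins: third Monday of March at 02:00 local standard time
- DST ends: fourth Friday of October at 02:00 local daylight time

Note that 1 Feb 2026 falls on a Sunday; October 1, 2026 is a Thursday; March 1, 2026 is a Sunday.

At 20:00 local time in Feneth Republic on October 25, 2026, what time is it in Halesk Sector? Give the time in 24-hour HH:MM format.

16:00

1 February 2026 is a Sunday, so Sundays fall on 1, 8, 15, 22; the last is February 22.
1 October 2026 is a Thursday, so the first Sunday is October 4.
Daylight saving runs 22 February – 4 October; October 25, 2026 is outside that window, so Feneth Republic is on standard time at UTC+01:00.
20:00 Feneth Republic − 1h = 19:00 UTC.
1 March 2026 is a Sunday, so the first Monday is March 2 and the third is March 16.
1 October 2026 is a Thursday, so the first Friday is October 2 and the fourth is October 23.
At the standard offset (UTC−03:00), 19:00 UTC − 3h = 16:00 Halesk Sector standard time.
The standard-time date in Halesk Sector, October 25, 2026, is outside the daylight-saving period (16 March – 23 October), so Halesk Sector is on standard time, UTC−03:00.
19:00 UTC − 3h = 16:00 Halesk Sector.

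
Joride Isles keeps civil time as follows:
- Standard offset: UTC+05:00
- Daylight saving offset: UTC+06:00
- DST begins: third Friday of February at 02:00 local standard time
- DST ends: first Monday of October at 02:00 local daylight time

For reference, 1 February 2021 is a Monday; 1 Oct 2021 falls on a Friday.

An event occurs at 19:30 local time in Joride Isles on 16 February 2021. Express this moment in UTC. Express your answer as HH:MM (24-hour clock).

1 February 2021 is a Monday, so the first Friday is February 5 and the third is February 19.
1 October 2021 is a Friday, so the first Monday is October 4.
16 February 2021 does not fall between 19 February and 4 October, so daylight saving is not in effect and Joride Isles is at UTC+05:00.
19:30 local − 5h = 14:30 UTC.

14:30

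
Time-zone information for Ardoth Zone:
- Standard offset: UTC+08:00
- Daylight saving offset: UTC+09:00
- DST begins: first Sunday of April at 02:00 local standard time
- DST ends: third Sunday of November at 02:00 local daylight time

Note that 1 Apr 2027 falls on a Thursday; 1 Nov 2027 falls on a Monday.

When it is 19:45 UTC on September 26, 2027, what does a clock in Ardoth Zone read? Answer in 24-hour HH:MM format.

1 April 2027 is a Thursday, so the first Sunday is April 4.
1 November 2027 is a Monday, so the first Sunday is November 7 and the third is November 21.
At the standard offset (UTC+08:00), 19:45 UTC + 8h = 03:45 Ardoth Zone standard time (rolling into the next day, 27 September 2027).
Daylight saving runs 4 April – 21 November; the standard-time date in Ardoth Zone, September 27, 2027, is inside that window, so Ardoth Zone is at UTC+09:00.
19:45 UTC + 9h = 04:45 local (rolling into the next day, 27 September 2027).

04:45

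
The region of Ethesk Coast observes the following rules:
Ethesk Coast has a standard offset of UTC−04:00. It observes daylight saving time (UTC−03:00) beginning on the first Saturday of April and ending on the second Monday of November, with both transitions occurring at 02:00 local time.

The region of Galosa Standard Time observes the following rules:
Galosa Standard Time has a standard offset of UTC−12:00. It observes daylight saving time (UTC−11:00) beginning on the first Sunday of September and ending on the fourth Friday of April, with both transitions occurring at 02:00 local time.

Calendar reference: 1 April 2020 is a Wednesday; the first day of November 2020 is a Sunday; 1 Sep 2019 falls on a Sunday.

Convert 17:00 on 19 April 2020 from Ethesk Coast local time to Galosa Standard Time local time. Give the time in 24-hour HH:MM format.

09:00

1 April 2020 is a Wednesday, so the first Saturday is April 4.
1 November 2020 is a Sunday, so the first Monday is November 2 and the second is November 9.
19 April 2020 lies within the daylight-saving period (4 April – 9 November), so Ethesk Coast is on daylight time, UTC−03:00.
17:00 Ethesk Coast + 3h = 20:00 UTC.
1 September 2019 is a Sunday, so the first Sunday is September 1.
1 April 2020 is a Wednesday, so the first Friday is April 3 and the fourth is April 24.
At the standard offset (UTC−12:00), 20:00 UTC − 12h = 08:00 Galosa Standard Time standard time.
The standard-time date in Galosa Standard Time, 19 April 2020, falls between 1 September 2019 and 24 April 2020, so daylight saving is in effect and Galosa Standard Time is at UTC−11:00.
20:00 UTC − 11h = 09:00 Galosa Standard Time.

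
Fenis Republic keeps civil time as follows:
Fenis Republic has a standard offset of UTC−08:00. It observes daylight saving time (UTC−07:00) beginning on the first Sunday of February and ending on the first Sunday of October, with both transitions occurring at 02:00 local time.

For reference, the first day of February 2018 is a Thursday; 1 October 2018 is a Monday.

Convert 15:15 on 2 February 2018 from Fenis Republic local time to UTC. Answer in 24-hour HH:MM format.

1 February 2018 is a Thursday, so the first Sunday is February 4.
1 October 2018 is a Monday, so the first Sunday is October 7.
2 February 2018 is outside the daylight-saving period (4 February – 7 October), so Fenis Republic is on standard time, UTC−08:00.
15:15 local + 8h = 23:15 UTC.

23:15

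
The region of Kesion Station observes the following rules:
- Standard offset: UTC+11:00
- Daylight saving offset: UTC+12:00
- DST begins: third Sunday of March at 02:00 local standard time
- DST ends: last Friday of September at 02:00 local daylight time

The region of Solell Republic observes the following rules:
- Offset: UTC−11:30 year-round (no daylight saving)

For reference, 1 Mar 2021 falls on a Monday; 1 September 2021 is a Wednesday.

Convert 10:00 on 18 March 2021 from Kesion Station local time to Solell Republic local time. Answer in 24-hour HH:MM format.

1 March 2021 is a Monday, so the first Sunday is March 7 and the third is March 21.
1 September 2021 is a Wednesday, so Fridays fall on 3, 10, 17, 24; the last is September 24.
18 March 2021 does not fall between 21 March and 24 September, so daylight saving is not in effect and Kesion Station is at UTC+11:00.
10:00 Kesion Station − 11h = 23:00 UTC (rolling into the previous day, 17 March 2021).
Solell Republic stays on UTC−11:30 all year.
23:00 UTC − 11h30m = 11:30 Solell Republic.

11:30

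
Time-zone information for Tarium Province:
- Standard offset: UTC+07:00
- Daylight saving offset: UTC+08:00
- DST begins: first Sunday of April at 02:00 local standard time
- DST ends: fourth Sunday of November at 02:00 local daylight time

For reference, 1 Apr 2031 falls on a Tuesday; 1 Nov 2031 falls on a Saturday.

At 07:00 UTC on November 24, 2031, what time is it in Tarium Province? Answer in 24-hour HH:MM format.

14:00

1 April 2031 is a Tuesday, so the first Sunday is April 6.
1 November 2031 is a Saturday, so the first Sunday is November 2 and the fourth is November 23.
At the standard offset (UTC+07:00), 07:00 UTC + 7h = 14:00 Tarium Province standard time.
The standard-time date in Tarium Province, November 24, 2031, is outside the daylight-saving period (6 April – 23 November), so Tarium Province is on standard time, UTC+07:00.
07:00 UTC + 7h = 14:00 local.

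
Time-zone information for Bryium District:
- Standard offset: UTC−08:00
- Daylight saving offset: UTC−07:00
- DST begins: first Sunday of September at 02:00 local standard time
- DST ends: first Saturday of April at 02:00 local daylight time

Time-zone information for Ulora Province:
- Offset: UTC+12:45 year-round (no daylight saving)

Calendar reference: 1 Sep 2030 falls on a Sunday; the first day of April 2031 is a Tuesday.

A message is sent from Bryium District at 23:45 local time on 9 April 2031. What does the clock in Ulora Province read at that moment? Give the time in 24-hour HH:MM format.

1 September 2030 is a Sunday, so the first Sunday is September 1.
1 April 2031 is a Tuesday, so the first Saturday is April 5.
9 April 2031 is outside the daylight-saving period (1 September 2030 – 5 April 2031), so Bryium District is on standard time, UTC−08:00.
23:45 Bryium District + 8h = 07:45 UTC (rolling into the next day, 10 April 2031).
Ulora Province has no daylight saving, so its offset is UTC+12:45 year-round.
07:45 UTC + 12h45m = 20:30 Ulora Province.

20:30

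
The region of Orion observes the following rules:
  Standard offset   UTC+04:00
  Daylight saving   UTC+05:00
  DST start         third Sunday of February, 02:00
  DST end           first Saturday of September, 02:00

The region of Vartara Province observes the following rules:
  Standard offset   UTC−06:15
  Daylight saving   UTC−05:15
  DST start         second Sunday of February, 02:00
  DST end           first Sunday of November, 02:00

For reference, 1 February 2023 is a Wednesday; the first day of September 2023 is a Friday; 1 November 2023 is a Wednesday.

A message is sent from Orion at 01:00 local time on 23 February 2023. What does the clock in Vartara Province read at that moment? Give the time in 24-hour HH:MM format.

1 February 2023 is a Wednesday, so the first Sunday is February 5 and the third is February 19.
1 September 2023 is a Friday, so the first Saturday is September 2.
23 February 2023 lies within the daylight-saving period (19 February – 2 September), so Orion is on daylight time, UTC+05:00.
01:00 Orion − 5h = 20:00 UTC (rolling into the previous day, 22 February 2023).
1 February 2023 is a Wednesday, so the first Sunday is February 5 and the second is February 12.
1 November 2023 is a Wednesday, so the first Sunday is November 5.
At the standard offset (UTC−06:15), 20:00 UTC − 6h15m = 13:45 Vartara Province standard time.
Daylight saving runs 12 February – 5 November; the standard-time date in Vartara Province, 22 February 2023, is inside that window, so Vartara Province is at UTC−05:15.
20:00 UTC − 5h15m = 14:45 Vartara Province.

14:45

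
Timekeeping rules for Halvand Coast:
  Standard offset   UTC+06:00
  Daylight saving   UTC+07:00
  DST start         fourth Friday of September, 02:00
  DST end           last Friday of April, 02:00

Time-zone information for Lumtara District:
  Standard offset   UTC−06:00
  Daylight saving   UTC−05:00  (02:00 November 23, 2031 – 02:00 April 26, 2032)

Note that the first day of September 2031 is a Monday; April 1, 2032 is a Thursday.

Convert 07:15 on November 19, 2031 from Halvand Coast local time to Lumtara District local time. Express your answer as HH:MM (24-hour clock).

18:15

1 September 2031 is a Monday, so the first Friday is September 5 and the fourth is September 26.
1 April 2032 is a Thursday, so Fridays fall on 2, 9, 16, 23, 30; the last is April 30.
November 19, 2031 lies within the daylight-saving period (26 September 2031 – 30 April 2032), so Halvand Coast is on daylight time, UTC+07:00.
07:15 Halvand Coast − 7h = 00:15 UTC.
At the standard offset (UTC−06:00), 00:15 UTC − 6h = 18:15 Lumtara District standard time (rolling into the previous day, 18 November 2031).
The standard-time date in Lumtara District, November 18, 2031, is outside the daylight-saving period (23 November 2031 – 26 April 2032), so Lumtara District is on standard time, UTC−06:00.
00:15 UTC − 6h = 18:15 Lumtara District (rolling into the previous day, 18 November 2031).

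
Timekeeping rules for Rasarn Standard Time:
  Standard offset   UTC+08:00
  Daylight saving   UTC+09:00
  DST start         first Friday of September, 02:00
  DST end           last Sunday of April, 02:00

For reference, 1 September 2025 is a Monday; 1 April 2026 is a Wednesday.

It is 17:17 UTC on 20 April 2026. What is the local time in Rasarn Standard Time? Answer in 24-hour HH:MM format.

02:17

1 September 2025 is a Monday, so the first Friday is September 5.
1 April 2026 is a Wednesday, so Sundays fall on 5, 12, 19, 26; the last is April 26.
At the standard offset (UTC+08:00), 17:17 UTC + 8h = 01:17 Rasarn Standard Time standard time (rolling into the next day, 21 April 2026).
The standard-time date in Rasarn Standard Time, 21 April 2026, lies within the daylight-saving period (5 September 2025 – 26 April 2026), so Rasarn Standard Time is on daylight time, UTC+09:00.
17:17 UTC + 9h = 02:17 local (rolling into the next day, 21 April 2026).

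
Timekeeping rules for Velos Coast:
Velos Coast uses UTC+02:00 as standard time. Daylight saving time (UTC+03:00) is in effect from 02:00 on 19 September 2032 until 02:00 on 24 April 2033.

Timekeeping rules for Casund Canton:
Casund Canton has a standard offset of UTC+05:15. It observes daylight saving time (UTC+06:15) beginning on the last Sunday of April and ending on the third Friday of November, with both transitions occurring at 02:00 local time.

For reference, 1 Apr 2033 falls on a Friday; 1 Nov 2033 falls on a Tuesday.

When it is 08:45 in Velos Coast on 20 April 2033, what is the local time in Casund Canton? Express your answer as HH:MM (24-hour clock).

Daylight saving runs 19 September 2032 – 24 April 2033; 20 April 2033 is inside that window, so Velos Coast is at UTC+03:00.
08:45 Velos Coast − 3h = 05:45 UTC.
1 April 2033 is a Friday, so Sundays fall on 3, 10, 17, 24; the last is April 24.
1 November 2033 is a Tuesday, so the first Friday is November 4 and the third is November 18.
At the standard offset (UTC+05:15), 05:45 UTC + 5h15m = 11:00 Casund Canton standard time.
The standard-time date in Casund Canton, 20 April 2033, is outside the daylight-saving period (24 April – 18 November), so Casund Canton is on standard time, UTC+05:15.
05:45 UTC + 5h15m = 11:00 Casund Canton.

11:00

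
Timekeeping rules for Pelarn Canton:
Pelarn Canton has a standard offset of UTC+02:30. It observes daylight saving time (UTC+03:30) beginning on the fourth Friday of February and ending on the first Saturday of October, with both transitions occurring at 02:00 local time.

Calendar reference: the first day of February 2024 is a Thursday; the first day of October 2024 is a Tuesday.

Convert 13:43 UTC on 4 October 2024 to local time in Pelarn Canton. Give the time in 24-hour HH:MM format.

1 February 2024 is a Thursday, so the first Friday is February 2 and the fourth is February 23.
1 October 2024 is a Tuesday, so the first Saturday is October 5.
At the standard offset (UTC+02:30), 13:43 UTC + 2h30m = 16:13 Pelarn Canton standard time.
The standard-time date in Pelarn Canton, 4 October 2024, lies within the daylight-saving period (23 February – 5 October), so Pelarn Canton is on daylight time, UTC+03:30.
13:43 UTC + 3h30m = 17:13 local.

17:13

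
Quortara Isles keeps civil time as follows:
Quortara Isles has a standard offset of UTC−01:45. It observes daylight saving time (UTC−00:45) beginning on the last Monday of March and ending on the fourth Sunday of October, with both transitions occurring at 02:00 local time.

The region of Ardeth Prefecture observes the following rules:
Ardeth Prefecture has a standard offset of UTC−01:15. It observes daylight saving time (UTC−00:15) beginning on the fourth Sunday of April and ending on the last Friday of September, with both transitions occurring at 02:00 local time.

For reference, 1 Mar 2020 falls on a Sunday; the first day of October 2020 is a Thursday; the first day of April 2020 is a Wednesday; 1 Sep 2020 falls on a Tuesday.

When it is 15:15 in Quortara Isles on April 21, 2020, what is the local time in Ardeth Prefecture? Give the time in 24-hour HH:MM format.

14:45

1 March 2020 is a Sunday, so Mondays fall on 2, 9, 16, 23, 30; the last is March 30.
1 October 2020 is a Thursday, so the first Sunday is October 4 and the fourth is October 25.
Daylight saving runs 30 March – 25 October; April 21, 2020 is inside that window, so Quortara Isles is at UTC−00:45.
15:15 Quortara Isles + 0h45m = 16:00 UTC.
1 April 2020 is a Wednesday, so the first Sunday is April 5 and the fourth is April 26.
1 September 2020 is a Tuesday, so Fridays fall on 4, 11, 18, 25; the last is September 25.
At the standard offset (UTC−01:15), 16:00 UTC − 1h15m = 14:45 Ardeth Prefecture standard time.
The standard-time date in Ardeth Prefecture, April 21, 2020, is outside the daylight-saving period (26 April – 25 September), so Ardeth Prefecture is on standard time, UTC−01:15.
16:00 UTC − 1h15m = 14:45 Ardeth Prefecture.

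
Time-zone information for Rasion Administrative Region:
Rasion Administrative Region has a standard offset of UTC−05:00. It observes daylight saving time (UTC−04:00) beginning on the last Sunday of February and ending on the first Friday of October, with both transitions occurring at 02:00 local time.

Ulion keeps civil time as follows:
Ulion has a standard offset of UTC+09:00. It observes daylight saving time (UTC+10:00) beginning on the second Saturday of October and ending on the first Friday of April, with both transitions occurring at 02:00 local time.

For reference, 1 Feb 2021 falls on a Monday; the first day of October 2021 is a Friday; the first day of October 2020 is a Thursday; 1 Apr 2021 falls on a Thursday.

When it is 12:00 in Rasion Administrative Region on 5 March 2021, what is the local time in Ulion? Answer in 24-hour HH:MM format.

1 February 2021 is a Monday, so Sundays fall on 7, 14, 21, 28; the last is February 28.
1 October 2021 is a Friday, so the first Friday is October 1.
5 March 2021 lies within the daylight-saving period (28 February – 1 October), so Rasion Administrative Region is on daylight time, UTC−04:00.
12:00 Rasion Administrative Region + 4h = 16:00 UTC.
1 October 2020 is a Thursday, so the first Saturday is October 3 and the second is October 10.
1 April 2021 is a Thursday, so the first Friday is April 2.
At the standard offset (UTC+09:00), 16:00 UTC + 9h = 01:00 Ulion standard time (rolling into the next day, 6 March 2021).
The standard-time date in Ulion, 6 March 2021, falls between 10 October 2020 and 2 April 2021, so daylight saving is in effect and Ulion is at UTC+10:00.
16:00 UTC + 10h = 02:00 Ulion (rolling into the next day, 6 March 2021).

02:00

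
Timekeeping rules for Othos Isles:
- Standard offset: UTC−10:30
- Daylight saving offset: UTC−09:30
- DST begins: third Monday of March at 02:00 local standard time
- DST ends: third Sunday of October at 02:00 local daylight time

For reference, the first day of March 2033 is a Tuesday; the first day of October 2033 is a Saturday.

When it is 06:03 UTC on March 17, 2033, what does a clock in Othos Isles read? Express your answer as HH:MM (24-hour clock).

1 March 2033 is a Tuesday, so the first Monday is March 7 and the third is March 21.
1 October 2033 is a Saturday, so the first Sunday is October 2 and the third is October 16.
At the standard offset (UTC−10:30), 06:03 UTC − 10h30m = 19:33 Othos Isles standard time (rolling into the previous day, 16 March 2033).
Daylight saving runs 21 March – 16 October; the standard-time date in Othos Isles, March 16, 2033, is outside that window, so Othos Isles is on standard time at UTC−10:30.
06:03 UTC − 10h30m = 19:33 local (rolling into the previous day, 16 March 2033).

19:33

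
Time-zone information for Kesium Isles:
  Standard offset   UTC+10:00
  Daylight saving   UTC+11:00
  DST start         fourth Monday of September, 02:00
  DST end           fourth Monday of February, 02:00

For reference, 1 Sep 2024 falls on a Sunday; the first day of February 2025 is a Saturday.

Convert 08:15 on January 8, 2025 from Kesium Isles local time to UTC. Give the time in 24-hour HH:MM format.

1 September 2024 is a Sunday, so the first Monday is September 2 and the fourth is September 23.
1 February 2025 is a Saturday, so the first Monday is February 3 and the fourth is February 24.
January 8, 2025 lies within the daylight-saving period (23 September 2024 – 24 February 2025), so Kesium Isles is on daylight time, UTC+11:00.
08:15 local − 11h = 21:15 UTC (rolling into the previous day, 7 January 2025).

21:15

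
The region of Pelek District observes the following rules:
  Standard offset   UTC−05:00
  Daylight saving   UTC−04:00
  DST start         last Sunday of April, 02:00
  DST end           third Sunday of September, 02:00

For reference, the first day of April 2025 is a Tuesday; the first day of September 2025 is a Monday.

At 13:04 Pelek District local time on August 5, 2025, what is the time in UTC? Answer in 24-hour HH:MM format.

17:04

1 April 2025 is a Tuesday, so Sundays fall on 6, 13, 20, 27; the last is April 27.
1 September 2025 is a Monday, so the first Sunday is September 7 and the third is September 21.
August 5, 2025 falls between 27 April and 21 September, so daylight saving is in effect and Pelek District is at UTC−04:00.
13:04 local + 4h = 17:04 UTC.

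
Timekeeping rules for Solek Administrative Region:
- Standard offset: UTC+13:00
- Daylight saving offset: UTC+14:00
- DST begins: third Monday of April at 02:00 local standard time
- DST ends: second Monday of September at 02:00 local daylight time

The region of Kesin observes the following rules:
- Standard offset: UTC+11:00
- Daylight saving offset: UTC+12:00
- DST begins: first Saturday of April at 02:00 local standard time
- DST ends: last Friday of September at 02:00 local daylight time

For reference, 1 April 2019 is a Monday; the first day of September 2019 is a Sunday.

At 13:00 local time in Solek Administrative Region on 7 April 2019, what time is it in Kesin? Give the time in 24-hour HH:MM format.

12:00

1 April 2019 is a Monday, so the first Monday is April 1 and the third is April 15.
1 September 2019 is a Sunday, so the first Monday is September 2 and the second is September 9.
7 April 2019 is outside the daylight-saving period (15 April – 9 September), so Solek Administrative Region is on standard time, UTC+13:00.
13:00 Solek Administrative Region − 13h = 00:00 UTC.
1 April 2019 is a Monday, so the first Saturday is April 6.
1 September 2019 is a Sunday, so Fridays fall on 6, 13, 20, 27; the last is September 27.
At the standard offset (UTC+11:00), 00:00 UTC + 11h = 11:00 Kesin standard time.
Daylight saving runs 6 April – 27 September; the standard-time date in Kesin, 7 April 2019, is inside that window, so Kesin is at UTC+12:00.
00:00 UTC + 12h = 12:00 Kesin.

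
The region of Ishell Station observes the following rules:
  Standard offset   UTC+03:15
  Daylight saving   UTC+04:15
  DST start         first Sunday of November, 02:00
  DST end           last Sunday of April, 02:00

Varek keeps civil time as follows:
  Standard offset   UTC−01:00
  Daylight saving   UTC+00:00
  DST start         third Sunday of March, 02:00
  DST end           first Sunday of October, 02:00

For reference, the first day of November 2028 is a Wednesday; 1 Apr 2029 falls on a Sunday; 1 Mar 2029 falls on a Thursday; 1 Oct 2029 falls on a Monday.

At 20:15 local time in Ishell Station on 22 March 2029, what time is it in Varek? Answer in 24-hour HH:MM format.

1 November 2028 is a Wednesday, so the first Sunday is November 5.
1 April 2029 is a Sunday, so Sundays fall on 1, 8, 15, 22, 29; the last is April 29.
Daylight saving runs 5 November 2028 – 29 April 2029; 22 March 2029 is inside that window, so Ishell Station is at UTC+04:15.
20:15 Ishell Station − 4h15m = 16:00 UTC.
1 March 2029 is a Thursday, so the first Sunday is March 4 and the third is March 18.
1 October 2029 is a Monday, so the first Sunday is October 7.
At the standard offset (UTC−01:00), 16:00 UTC − 1h = 15:00 Varek standard time.
Daylight saving runs 18 March – 7 October; the standard-time date in Varek, 22 March 2029, is inside that window, so Varek is at UTC+00:00.
16:00 UTC + 0h = 16:00 Varek.

16:00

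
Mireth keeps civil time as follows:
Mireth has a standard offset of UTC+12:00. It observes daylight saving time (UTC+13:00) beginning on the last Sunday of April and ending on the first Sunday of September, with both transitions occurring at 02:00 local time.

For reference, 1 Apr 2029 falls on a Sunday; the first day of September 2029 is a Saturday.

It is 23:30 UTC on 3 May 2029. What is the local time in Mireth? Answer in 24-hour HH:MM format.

12:30

1 April 2029 is a Sunday, so Sundays fall on 1, 8, 15, 22, 29; the last is April 29.
1 September 2029 is a Saturday, so the first Sunday is September 2.
At the standard offset (UTC+12:00), 23:30 UTC + 12h = 11:30 Mireth standard time (rolling into the next day, 4 May 2029).
The standard-time date in Mireth, 4 May 2029, falls between 29 April and 2 September, so daylight saving is in effect and Mireth is at UTC+13:00.
23:30 UTC + 13h = 12:30 local (rolling into the next day, 4 May 2029).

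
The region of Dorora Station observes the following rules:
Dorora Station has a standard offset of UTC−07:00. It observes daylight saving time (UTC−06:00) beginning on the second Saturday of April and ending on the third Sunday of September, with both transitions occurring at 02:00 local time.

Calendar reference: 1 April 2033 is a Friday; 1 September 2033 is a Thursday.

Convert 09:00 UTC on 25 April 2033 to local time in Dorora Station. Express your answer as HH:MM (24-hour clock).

1 April 2033 is a Friday, so the first Saturday is April 2 and the second is April 9.
1 September 2033 is a Thursday, so the first Sunday is September 4 and the third is September 18.
At the standard offset (UTC−07:00), 09:00 UTC − 7h = 02:00 Dorora Station standard time.
Daylight saving runs 9 April – 18 September; the standard-time date in Dorora Station, 25 April 2033, is inside that window, so Dorora Station is at UTC−06:00.
09:00 UTC − 6h = 03:00 local.

03:00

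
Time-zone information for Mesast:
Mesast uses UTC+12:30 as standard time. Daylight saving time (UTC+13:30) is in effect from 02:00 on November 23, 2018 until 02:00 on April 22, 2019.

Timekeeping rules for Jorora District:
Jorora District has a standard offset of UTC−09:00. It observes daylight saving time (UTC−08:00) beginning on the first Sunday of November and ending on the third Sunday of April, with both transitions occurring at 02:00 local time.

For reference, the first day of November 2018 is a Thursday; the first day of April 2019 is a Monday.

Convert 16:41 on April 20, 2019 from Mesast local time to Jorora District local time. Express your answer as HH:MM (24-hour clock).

April 20, 2019 lies within the daylight-saving period (23 November 2018 – 22 April 2019), so Mesast is on daylight time, UTC+13:30.
16:41 Mesast − 13h30m = 03:11 UTC.
1 November 2018 is a Thursday, so the first Sunday is November 4.
1 April 2019 is a Monday, so the first Sunday is April 7 and the third is April 21.
At the standard offset (UTC−09:00), 03:11 UTC − 9h = 18:11 Jorora District standard time (rolling into the previous day, 19 April 2019).
Daylight saving runs 4 November 2018 – 21 April 2019; the standard-time date in Jorora District, April 19, 2019, is inside that window, so Jorora District is at UTC−08:00.
03:11 UTC − 8h = 19:11 Jorora District (rolling into the previous day, 19 April 2019).

19:11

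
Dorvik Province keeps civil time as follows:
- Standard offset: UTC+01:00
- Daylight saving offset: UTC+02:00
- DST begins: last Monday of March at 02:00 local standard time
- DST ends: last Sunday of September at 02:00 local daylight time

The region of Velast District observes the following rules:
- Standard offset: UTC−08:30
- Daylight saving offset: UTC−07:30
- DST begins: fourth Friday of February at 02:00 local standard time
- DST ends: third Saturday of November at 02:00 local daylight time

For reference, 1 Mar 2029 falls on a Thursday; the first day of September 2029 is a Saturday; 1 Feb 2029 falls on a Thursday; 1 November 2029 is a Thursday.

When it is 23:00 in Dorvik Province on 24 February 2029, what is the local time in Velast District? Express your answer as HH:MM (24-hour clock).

1 March 2029 is a Thursday, so Mondays fall on 5, 12, 19, 26; the last is March 26.
1 September 2029 is a Saturday, so Sundays fall on 2, 9, 16, 23, 30; the last is September 30.
Daylight saving runs 26 March – 30 September; 24 February 2029 is outside that window, so Dorvik Province is on standard time at UTC+01:00.
23:00 Dorvik Province − 1h = 22:00 UTC.
1 February 2029 is a Thursday, so the first Friday is February 2 and the fourth is February 23.
1 November 2029 is a Thursday, so the first Saturday is November 3 and the third is November 17.
At the standard offset (UTC−08:30), 22:00 UTC − 8h30m = 13:30 Velast District standard time.
Daylight saving runs 23 February – 17 November; the standard-time date in Velast District, 24 February 2029, is inside that window, so Velast District is at UTC−07:30.
22:00 UTC − 7h30m = 14:30 Velast District.

14:30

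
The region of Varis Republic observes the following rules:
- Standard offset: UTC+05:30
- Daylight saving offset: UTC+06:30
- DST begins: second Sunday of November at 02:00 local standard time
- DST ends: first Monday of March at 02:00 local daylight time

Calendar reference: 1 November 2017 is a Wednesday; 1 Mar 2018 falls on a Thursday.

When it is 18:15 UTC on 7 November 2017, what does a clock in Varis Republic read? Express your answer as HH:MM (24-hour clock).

1 November 2017 is a Wednesday, so the first Sunday is November 5 and the second is November 12.
1 March 2018 is a Thursday, so the first Monday is March 5.
At the standard offset (UTC+05:30), 18:15 UTC + 5h30m = 23:45 Varis Republic standard time.
The standard-time date in Varis Republic, 7 November 2017, is outside the daylight-saving period (12 November 2017 – 5 March 2018), so Varis Republic is on standard time, UTC+05:30.
18:15 UTC + 5h30m = 23:45 local.

23:45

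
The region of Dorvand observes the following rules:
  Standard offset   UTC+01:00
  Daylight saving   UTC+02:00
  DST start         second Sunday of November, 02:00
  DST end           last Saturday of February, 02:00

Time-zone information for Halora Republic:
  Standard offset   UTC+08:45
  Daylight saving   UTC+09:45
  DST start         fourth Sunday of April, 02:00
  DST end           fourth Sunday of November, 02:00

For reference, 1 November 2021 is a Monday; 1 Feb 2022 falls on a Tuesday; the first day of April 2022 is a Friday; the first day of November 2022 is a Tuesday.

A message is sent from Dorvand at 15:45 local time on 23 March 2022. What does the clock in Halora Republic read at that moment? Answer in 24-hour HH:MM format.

23:30

1 November 2021 is a Monday, so the first Sunday is November 7 and the second is November 14.
1 February 2022 is a Tuesday, so Saturdays fall on 5, 12, 19, 26; the last is February 26.
23 March 2022 does not fall between 14 November 2021 and 26 February 2022, so daylight saving is not in effect and Dorvand is at UTC+01:00.
15:45 Dorvand − 1h = 14:45 UTC.
1 April 2022 is a Friday, so the first Sunday is April 3 and the fourth is April 24.
1 November 2022 is a Tuesday, so the first Sunday is November 6 and the fourth is November 27.
At the standard offset (UTC+08:45), 14:45 UTC + 8h45m = 23:30 Halora Republic standard time.
Daylight saving runs 24 April – 27 November; the standard-time date in Halora Republic, 23 March 2022, is outside that window, so Halora Republic is on standard time at UTC+08:45.
14:45 UTC + 8h45m = 23:30 Halora Republic.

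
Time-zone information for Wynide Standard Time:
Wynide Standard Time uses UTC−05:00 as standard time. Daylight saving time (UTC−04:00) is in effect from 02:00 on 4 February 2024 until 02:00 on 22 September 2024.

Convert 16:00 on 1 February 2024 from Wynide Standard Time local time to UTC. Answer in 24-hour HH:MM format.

Daylight saving runs 4 February – 22 September; 1 February 2024 is outside that window, so Wynide Standard Time is on standard time at UTC−05:00.
16:00 local + 5h = 21:00 UTC.

21:00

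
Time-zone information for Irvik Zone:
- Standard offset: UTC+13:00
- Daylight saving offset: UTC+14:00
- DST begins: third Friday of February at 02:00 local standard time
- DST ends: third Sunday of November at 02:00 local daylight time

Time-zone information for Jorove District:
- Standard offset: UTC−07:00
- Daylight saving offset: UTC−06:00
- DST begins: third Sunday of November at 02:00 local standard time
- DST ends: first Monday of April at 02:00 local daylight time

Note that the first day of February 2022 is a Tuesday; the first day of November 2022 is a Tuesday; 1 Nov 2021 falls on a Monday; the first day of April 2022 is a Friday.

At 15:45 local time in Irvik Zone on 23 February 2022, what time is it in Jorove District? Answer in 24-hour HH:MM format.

1 February 2022 is a Tuesday, so the first Friday is February 4 and the third is February 18.
1 November 2022 is a Tuesday, so the first Sunday is November 6 and the third is November 20.
Daylight saving runs 18 February – 20 November; 23 February 2022 is inside that window, so Irvik Zone is at UTC+14:00.
15:45 Irvik Zone − 14h = 01:45 UTC.
1 November 2021 is a Monday, so the first Sunday is November 7 and the third is November 21.
1 April 2022 is a Friday, so the first Monday is April 4.
At the standard offset (UTC−07:00), 01:45 UTC − 7h = 18:45 Jorove District standard time (rolling into the previous day, 22 February 2022).
The standard-time date in Jorove District, 22 February 2022, lies within the daylight-saving period (21 November 2021 – 4 April 2022), so Jorove District is on daylight time, UTC−06:00.
01:45 UTC − 6h = 19:45 Jorove District (rolling into the previous day, 22 February 2022).

19:45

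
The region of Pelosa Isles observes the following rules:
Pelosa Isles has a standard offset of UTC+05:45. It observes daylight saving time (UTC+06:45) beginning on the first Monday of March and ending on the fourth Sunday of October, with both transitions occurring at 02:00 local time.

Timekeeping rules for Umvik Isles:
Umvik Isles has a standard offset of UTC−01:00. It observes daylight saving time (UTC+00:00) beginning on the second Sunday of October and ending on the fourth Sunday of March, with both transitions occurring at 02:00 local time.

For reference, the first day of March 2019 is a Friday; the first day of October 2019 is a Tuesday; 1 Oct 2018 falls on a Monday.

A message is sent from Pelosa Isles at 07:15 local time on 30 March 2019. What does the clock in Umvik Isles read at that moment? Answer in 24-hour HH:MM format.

1 March 2019 is a Friday, so the first Monday is March 4.
1 October 2019 is a Tuesday, so the first Sunday is October 6 and the fourth is October 27.
30 March 2019 falls between 4 March and 27 October, so daylight saving is in effect and Pelosa Isles is at UTC+06:45.
07:15 Pelosa Isles − 6h45m = 00:30 UTC.
1 October 2018 is a Monday, so the first Sunday is October 7 and the second is October 14.
1 March 2019 is a Friday, so the first Sunday is March 3 and the fourth is March 24.
At the standard offset (UTC−01:00), 00:30 UTC − 1h = 23:30 Umvik Isles standard time (rolling into the previous day, 29 March 2019).
The standard-time date in Umvik Isles, 29 March 2019, is outside the daylight-saving period (14 October 2018 – 24 March 2019), so Umvik Isles is on standard time, UTC−01:00.
00:30 UTC − 1h = 23:30 Umvik Isles (rolling into the previous day, 29 March 2019).

23:30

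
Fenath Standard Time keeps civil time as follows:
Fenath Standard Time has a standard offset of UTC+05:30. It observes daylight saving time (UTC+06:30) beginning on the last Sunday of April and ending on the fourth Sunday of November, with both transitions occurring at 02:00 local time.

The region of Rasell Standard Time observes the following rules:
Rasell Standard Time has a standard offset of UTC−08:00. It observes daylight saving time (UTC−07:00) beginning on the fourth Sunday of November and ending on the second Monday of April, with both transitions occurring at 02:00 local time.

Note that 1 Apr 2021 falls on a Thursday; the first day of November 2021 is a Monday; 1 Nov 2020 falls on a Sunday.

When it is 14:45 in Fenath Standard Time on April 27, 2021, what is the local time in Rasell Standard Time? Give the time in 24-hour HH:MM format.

00:15

1 April 2021 is a Thursday, so Sundays fall on 4, 11, 18, 25; the last is April 25.
1 November 2021 is a Monday, so the first Sunday is November 7 and the fourth is November 28.
April 27, 2021 falls between 25 April and 28 November, so daylight saving is in effect and Fenath Standard Time is at UTC+06:30.
14:45 Fenath Standard Time − 6h30m = 08:15 UTC.
1 November 2020 is a Sunday, so the first Sunday is November 1 and the fourth is November 22.
1 April 2021 is a Thursday, so the first Monday is April 5 and the second is April 12.
At the standard offset (UTC−08:00), 08:15 UTC − 8h = 00:15 Rasell Standard Time standard time.
The standard-time date in Rasell Standard Time, April 27, 2021, does not fall between 22 November 2020 and 12 April 2021, so daylight saving is not in effect and Rasell Standard Time is at UTC−08:00.
08:15 UTC − 8h = 00:15 Rasell Standard Time.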